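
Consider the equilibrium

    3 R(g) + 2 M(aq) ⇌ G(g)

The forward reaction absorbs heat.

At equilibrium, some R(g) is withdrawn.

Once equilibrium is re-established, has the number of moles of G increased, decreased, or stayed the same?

decreases

Removing R (g), a reactant, drives the reaction to the left.
The net shift is to the left. G is a product, so its amount decreases.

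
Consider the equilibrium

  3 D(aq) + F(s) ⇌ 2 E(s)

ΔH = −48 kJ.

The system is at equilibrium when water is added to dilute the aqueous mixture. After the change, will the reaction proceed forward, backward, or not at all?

left

Dilution lowers every aqueous concentration by the same factor. Δn_aq = 0 − 3 = -3, so the system shifts toward the side with more dissolved moles — to the left.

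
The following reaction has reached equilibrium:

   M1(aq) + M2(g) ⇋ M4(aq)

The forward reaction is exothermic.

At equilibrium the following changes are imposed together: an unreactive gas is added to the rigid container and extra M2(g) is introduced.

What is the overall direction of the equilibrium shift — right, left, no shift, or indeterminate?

At constant volume, adding an inert gas leaves every reacting species' partial pressure unchanged, so Q is unchanged — no shift from this change.
Adding M2 (g), a reactant, drives the reaction to the right.
Only the nonzero effect(s) matter; the net shift is to the right.

right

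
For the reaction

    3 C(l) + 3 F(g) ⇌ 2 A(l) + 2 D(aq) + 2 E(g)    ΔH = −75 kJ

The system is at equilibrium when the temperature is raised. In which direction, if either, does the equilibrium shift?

left

The forward reaction is exothermic. Raising T favours the endothermic direction — shift to the left.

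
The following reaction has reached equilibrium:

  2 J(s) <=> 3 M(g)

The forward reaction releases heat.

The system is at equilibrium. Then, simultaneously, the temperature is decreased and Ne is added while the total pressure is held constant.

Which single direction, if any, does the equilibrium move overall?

right

The forward reaction is exothermic. Lowering T favours the exothermic direction — shift to the right.
Adding inert gas at constant total pressure expands the volume and lowers every reacting partial pressure. With Δn_gas = 3 − 0 = +3, Q moves away from K toward the side with fewer gas moles, so the system shifts toward the side with more gas moles — to the right.
All effects act in the same direction — net shift to the right.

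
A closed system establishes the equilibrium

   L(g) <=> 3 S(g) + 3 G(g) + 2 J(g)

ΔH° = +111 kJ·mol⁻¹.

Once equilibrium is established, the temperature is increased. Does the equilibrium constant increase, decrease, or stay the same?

increases

K depends on temperature via the van 't Hoff relation. The forward reaction is endothermic, so raising T increases K.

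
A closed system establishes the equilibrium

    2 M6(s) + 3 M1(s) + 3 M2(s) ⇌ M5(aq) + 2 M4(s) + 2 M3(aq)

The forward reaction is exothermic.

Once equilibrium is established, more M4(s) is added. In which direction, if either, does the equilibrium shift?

no shift

M4 is a pure solid; its activity is 1 regardless of amount, so Q is unaffected — no shift from this change.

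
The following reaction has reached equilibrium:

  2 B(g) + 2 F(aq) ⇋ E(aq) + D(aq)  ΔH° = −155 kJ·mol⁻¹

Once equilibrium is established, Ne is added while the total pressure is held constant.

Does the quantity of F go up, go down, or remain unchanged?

Adding inert gas at constant total pressure expands the volume and lowers every reacting partial pressure. With Δn_gas = 0 − 2 = -2, Q moves away from K toward the side with fewer gas moles, so the system shifts toward the side with more gas moles — to the left.
The net shift is to the left. F is a reactant, so its amount increases.

increases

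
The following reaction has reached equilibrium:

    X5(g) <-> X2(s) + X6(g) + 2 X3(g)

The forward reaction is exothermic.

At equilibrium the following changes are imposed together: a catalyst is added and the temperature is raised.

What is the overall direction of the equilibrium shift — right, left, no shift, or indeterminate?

A catalyst speeds both forward and reverse rates equally; it changes neither Q nor K — no shift from this change.
The forward reaction is exothermic. Raising T favours the endothermic direction — shift to the left.
Only the nonzero effect(s) matter; the net shift is to the left.

left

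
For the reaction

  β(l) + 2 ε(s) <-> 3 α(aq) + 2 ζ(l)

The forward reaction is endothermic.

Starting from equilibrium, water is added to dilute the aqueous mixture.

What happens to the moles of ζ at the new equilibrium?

Dilution lowers every aqueous concentration by the same factor. Δn_aq = 3 − 0 = +3, so the system shifts toward the side with more dissolved moles — to the right.
The net shift is to the right. ζ is a product, so its amount increases.

increases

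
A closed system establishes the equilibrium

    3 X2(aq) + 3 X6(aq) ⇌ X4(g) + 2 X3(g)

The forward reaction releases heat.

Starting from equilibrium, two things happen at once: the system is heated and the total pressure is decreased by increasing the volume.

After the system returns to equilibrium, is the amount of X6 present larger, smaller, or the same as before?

cannot be determined

The forward reaction is exothermic. Raising T favours the endothermic direction — shift to the left.
Gas moles: reactants 0, products 3 (Δn_gas = +3). Expansion shifts the system toward the side with more moles of gas — to the right.
The two effects oppose each other, so the net shift — and hence the change in X6 — cannot be determined from the given information.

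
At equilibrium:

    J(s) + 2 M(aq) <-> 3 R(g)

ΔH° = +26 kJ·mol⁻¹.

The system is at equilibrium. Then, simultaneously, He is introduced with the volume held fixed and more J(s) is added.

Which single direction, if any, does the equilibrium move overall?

no shift

At constant volume, adding an inert gas leaves every reacting species' partial pressure unchanged, so Q is unchanged — no shift from this change.
J is a pure solid; its activity is 1 regardless of amount, so Q is unaffected — no shift from this change.
None of the changes alters Q relative to K, so there is no net shift.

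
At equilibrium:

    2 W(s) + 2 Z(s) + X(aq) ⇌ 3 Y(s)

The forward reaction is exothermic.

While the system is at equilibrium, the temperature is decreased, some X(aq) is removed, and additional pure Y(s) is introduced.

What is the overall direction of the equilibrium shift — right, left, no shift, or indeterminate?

cannot be determined

The forward reaction is exothermic. Lowering T favours the exothermic direction — shift to the right.
Removing X (aq), a reactant, drives the reaction to the left.
Y is a pure solid; its activity is 1 regardless of amount, so Q is unaffected — no shift from this change.
The individual effects push in opposite directions; without quantitative information the net direction cannot be determined.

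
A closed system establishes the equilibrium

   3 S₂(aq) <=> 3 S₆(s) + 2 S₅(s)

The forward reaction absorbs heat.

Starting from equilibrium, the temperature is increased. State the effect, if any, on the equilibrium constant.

K depends on temperature via the van 't Hoff relation. The forward reaction is endothermic, so raising T increases K.

increases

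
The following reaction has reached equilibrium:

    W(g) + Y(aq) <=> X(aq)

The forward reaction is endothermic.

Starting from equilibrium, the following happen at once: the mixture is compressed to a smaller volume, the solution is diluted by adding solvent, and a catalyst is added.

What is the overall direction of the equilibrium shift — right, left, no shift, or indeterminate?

Gas moles: reactants 1, products 0 (Δn_gas = -1). Compression shifts the system toward the side with fewer moles of gas — to the right.
Dilution scales every aqueous concentration by the same factor. Δn_aq = 1 − 1 = 0, so Q is unchanged — no shift.
A catalyst speeds both forward and reverse rates equally; it changes neither Q nor K — no shift from this change.
Only the nonzero effect(s) matter; the net shift is to the right.

right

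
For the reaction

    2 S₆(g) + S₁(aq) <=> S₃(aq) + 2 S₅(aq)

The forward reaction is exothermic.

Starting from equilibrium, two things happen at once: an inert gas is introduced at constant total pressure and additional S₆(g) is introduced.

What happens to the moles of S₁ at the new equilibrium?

Adding inert gas at constant total pressure expands the volume and lowers every reacting partial pressure. With Δn_gas = 0 − 2 = -2, Q moves away from K toward the side with fewer gas moles, so the system shifts toward the side with more gas moles — to the left.
Adding S₆ (g), a reactant, drives the reaction to the right.
The two effects oppose each other, so the net shift — and hence the change in S₁ — cannot be determined from the given information.

cannot be determined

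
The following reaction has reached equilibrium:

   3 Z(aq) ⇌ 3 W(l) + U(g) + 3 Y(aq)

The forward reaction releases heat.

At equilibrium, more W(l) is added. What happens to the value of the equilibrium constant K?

unchanged

The equilibrium constant depends only on temperature. This perturbation changes neither the position of equilibrium nor K.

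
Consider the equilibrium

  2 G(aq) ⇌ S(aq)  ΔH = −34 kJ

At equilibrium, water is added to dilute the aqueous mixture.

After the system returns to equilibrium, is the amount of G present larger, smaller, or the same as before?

Dilution lowers every aqueous concentration by the same factor. Δn_aq = 1 − 2 = -1, so the system shifts toward the side with more dissolved moles — to the left.
The net shift is to the left. G is a reactant, so its amount increases.

increases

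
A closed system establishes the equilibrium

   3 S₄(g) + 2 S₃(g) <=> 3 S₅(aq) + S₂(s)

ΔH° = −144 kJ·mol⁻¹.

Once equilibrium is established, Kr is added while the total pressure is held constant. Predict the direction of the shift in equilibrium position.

Adding inert gas at constant total pressure expands the volume and lowers every reacting partial pressure. With Δn_gas = 0 − 5 = -5, Q moves away from K toward the side with fewer gas moles, so the system shifts toward the side with more gas moles — to the left.

left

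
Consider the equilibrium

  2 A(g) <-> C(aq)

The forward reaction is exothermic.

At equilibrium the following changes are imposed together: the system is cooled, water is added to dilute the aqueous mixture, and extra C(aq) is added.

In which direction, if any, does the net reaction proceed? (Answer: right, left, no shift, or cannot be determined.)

The forward reaction is exothermic. Lowering T favours the exothermic direction — shift to the right.
Dilution lowers every aqueous concentration by the same factor. Δn_aq = 1 − 0 = +1, so the system shifts toward the side with more dissolved moles — to the right.
Adding C (aq), a product, drives the reaction to the left.
The individual effects push in opposite directions; without quantitative information the net direction cannot be determined.

cannot be determined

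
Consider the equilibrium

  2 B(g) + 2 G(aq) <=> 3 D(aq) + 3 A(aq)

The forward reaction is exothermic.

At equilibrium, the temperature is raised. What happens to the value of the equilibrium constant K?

decreases

K depends on temperature via the van 't Hoff relation. The forward reaction is exothermic, so raising T decreases K.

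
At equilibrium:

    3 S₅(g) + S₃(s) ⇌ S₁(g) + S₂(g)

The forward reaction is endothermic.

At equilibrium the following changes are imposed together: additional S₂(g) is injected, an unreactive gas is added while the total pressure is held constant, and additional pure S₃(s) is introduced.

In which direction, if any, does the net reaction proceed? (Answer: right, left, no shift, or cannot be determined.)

Adding S₂ (g), a product, drives the reaction to the left.
Adding inert gas at constant total pressure expands the volume and lowers every reacting partial pressure. With Δn_gas = 2 − 3 = -1, Q moves away from K toward the side with fewer gas moles, so the system shifts toward the side with more gas moles — to the left.
S₃ is a pure solid; its activity is 1 regardless of amount, so Q is unaffected — no shift from this change.
Only the nonzero effect(s) matter; the net shift is to the left.

left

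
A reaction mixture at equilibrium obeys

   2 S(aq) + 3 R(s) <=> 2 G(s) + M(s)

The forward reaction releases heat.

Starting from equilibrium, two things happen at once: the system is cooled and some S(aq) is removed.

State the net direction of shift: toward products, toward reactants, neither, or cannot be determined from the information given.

cannot be determined

The forward reaction is exothermic. Lowering T favours the exothermic direction — shift to the right.
Removing S (aq), a reactant, drives the reaction to the left.
The individual effects push in opposite directions; without quantitative information the net direction cannot be determined.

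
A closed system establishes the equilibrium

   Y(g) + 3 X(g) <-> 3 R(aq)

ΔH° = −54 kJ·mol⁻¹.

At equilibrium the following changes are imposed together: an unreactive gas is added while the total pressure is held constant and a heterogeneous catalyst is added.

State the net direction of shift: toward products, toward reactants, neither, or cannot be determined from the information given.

left

Adding inert gas at constant total pressure expands the volume and lowers every reacting partial pressure. With Δn_gas = 0 − 4 = -4, Q moves away from K toward the side with fewer gas moles, so the system shifts toward the side with more gas moles — to the left.
A catalyst speeds both forward and reverse rates equally; it changes neither Q nor K — no shift from this change.
Only the nonzero effect(s) matter; the net shift is to the left.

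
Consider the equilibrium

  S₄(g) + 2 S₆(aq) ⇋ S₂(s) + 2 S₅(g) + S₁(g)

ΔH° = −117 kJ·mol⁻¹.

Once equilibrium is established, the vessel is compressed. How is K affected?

The equilibrium constant depends only on temperature. This perturbation may move the position of equilibrium, but since T is unchanged, K itself is unchanged.

unchanged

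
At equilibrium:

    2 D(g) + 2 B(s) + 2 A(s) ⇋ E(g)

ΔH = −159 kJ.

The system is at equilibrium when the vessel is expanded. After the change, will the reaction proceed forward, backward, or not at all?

left

Gas moles: reactants 2, products 1 (Δn_gas = -1). Expansion shifts the system toward the side with more moles of gas — to the left.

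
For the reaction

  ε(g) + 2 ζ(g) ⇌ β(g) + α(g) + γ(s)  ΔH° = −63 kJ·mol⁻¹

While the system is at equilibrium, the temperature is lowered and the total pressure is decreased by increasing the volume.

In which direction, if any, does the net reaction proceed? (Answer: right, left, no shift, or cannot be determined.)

The forward reaction is exothermic. Lowering T favours the exothermic direction — shift to the right.
Gas moles: reactants 3, products 2 (Δn_gas = -1). Expansion shifts the system toward the side with more moles of gas — to the left.
The individual effects push in opposite directions; without quantitative information the net direction cannot be determined.

cannot be determined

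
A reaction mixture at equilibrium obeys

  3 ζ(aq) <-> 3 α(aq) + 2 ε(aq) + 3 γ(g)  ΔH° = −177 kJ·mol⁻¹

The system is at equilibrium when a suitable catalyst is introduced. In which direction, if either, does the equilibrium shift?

A catalyst speeds both forward and reverse rates equally; it changes neither Q nor K — no shift from this change.

no shift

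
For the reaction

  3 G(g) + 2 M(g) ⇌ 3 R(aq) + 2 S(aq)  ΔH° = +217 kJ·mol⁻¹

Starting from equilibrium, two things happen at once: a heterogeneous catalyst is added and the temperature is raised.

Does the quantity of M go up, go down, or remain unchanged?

A catalyst speeds both forward and reverse rates equally; it changes neither Q nor K — no shift from this change.
The forward reaction is endothermic. Raising T favours the endothermic direction — shift to the right.
The net shift is to the right. M is a reactant, so its amount decreases.

decreases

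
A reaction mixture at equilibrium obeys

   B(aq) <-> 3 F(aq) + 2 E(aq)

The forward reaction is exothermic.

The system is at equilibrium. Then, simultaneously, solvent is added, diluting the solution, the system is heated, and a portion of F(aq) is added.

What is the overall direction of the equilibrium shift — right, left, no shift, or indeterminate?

Dilution lowers every aqueous concentration by the same factor. Δn_aq = 5 − 1 = +4, so the system shifts toward the side with more dissolved moles — to the right.
The forward reaction is exothermic. Raising T favours the endothermic direction — shift to the left.
Adding F (aq), a product, drives the reaction to the left.
The individual effects push in opposite directions; without quantitative information the net direction cannot be determined.

cannot be determined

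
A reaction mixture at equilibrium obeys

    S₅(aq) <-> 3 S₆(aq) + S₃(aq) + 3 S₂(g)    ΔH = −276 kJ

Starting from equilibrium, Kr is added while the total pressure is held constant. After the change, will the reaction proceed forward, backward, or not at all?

Adding inert gas at constant total pressure expands the volume and lowers every reacting partial pressure. With Δn_gas = 3 − 0 = +3, Q moves away from K toward the side with fewer gas moles, so the system shifts toward the side with more gas moles — to the right.

right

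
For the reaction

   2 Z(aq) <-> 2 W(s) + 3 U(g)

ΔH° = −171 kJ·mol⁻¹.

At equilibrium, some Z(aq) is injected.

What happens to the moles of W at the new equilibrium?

increases

Adding Z (aq), a reactant, drives the reaction to the right.
The net shift is to the right. W is a product, so its amount increases.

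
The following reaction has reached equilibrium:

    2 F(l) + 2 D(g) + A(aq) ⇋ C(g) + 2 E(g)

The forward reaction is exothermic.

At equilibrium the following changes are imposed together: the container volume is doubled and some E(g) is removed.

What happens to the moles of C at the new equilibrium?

increases

Gas moles: reactants 2, products 3 (Δn_gas = +1). Expansion shifts the system toward the side with more moles of gas — to the right.
Removing E (g), a product, drives the reaction to the right.
The net shift is to the right. C is a product, so its amount increases.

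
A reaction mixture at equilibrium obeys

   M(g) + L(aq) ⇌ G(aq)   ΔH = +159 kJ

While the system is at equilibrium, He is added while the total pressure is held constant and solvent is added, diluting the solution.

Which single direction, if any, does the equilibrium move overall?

left

Adding inert gas at constant total pressure expands the volume and lowers every reacting partial pressure. With Δn_gas = 0 − 1 = -1, Q moves away from K toward the side with fewer gas moles, so the system shifts toward the side with more gas moles — to the left.
Dilution scales every aqueous concentration by the same factor. Δn_aq = 1 − 1 = 0, so Q is unchanged — no shift.
Only the nonzero effect(s) matter; the net shift is to the left.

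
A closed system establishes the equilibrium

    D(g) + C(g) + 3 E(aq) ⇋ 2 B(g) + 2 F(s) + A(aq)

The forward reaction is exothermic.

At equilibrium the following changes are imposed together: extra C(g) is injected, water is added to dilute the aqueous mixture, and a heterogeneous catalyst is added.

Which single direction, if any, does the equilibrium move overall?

cannot be determined

Adding C (g), a reactant, drives the reaction to the right.
Dilution lowers every aqueous concentration by the same factor. Δn_aq = 1 − 3 = -2, so the system shifts toward the side with more dissolved moles — to the left.
A catalyst speeds both forward and reverse rates equally; it changes neither Q nor K — no shift from this change.
The individual effects push in opposite directions; without quantitative information the net direction cannot be determined.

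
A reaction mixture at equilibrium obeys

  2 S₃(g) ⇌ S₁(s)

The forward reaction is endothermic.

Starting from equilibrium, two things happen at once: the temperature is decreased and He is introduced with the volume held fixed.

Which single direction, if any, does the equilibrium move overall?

The forward reaction is endothermic. Lowering T favours the exothermic direction — shift to the left.
At constant volume, adding an inert gas leaves every reacting species' partial pressure unchanged, so Q is unchanged — no shift from this change.
Only the nonzero effect(s) matter; the net shift is to the left.

left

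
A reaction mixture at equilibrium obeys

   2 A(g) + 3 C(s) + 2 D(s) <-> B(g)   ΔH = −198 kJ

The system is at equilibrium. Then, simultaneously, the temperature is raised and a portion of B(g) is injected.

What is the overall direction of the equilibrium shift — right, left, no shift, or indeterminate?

left

The forward reaction is exothermic. Raising T favours the endothermic direction — shift to the left.
Adding B (g), a product, drives the reaction to the left.
All effects act in the same direction — net shift to the left.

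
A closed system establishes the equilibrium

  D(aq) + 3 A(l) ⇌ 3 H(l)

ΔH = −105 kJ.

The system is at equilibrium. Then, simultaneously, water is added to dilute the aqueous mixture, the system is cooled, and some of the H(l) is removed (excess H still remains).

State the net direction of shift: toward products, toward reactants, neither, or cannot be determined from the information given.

cannot be determined

Dilution lowers every aqueous concentration by the same factor. Δn_aq = 0 − 1 = -1, so the system shifts toward the side with more dissolved moles — to the left.
The forward reaction is exothermic. Lowering T favours the exothermic direction — shift to the right.
H is a pure liquid; its activity is 1 regardless of amount, so Q is unaffected — no shift from this change.
The individual effects push in opposite directions; without quantitative information the net direction cannot be determined.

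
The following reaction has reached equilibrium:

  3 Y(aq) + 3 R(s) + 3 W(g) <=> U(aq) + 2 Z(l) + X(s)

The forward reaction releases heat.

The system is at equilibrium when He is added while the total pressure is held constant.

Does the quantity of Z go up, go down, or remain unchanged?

Adding inert gas at constant total pressure expands the volume and lowers every reacting partial pressure. With Δn_gas = 0 − 3 = -3, Q moves away from K toward the side with fewer gas moles, so the system shifts toward the side with more gas moles — to the left.
The net shift is to the left. Z is a product, so its amount decreases.

decreases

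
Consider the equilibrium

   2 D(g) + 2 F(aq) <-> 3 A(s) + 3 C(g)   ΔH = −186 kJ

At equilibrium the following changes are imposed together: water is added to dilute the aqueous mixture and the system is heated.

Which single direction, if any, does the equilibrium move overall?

Dilution lowers every aqueous concentration by the same factor. Δn_aq = 0 − 2 = -2, so the system shifts toward the side with more dissolved moles — to the left.
The forward reaction is exothermic. Raising T favours the endothermic direction — shift to the left.
All effects act in the same direction — net shift to the left.

left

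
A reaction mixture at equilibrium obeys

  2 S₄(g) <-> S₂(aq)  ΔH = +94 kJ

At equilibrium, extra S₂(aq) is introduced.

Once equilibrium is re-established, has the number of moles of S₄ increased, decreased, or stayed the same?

Adding S₂ (aq), a product, drives the reaction to the left.
The net shift is to the left. S₄ is a reactant, so its amount increases.

increases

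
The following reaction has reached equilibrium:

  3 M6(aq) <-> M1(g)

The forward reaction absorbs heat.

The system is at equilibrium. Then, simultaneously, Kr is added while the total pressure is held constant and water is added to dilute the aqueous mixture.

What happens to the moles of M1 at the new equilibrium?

cannot be determined

Adding inert gas at constant total pressure expands the volume and lowers every reacting partial pressure. With Δn_gas = 1 − 0 = +1, Q moves away from K toward the side with fewer gas moles, so the system shifts toward the side with more gas moles — to the right.
Dilution lowers every aqueous concentration by the same factor. Δn_aq = 0 − 3 = -3, so the system shifts toward the side with more dissolved moles — to the left.
The two effects oppose each other, so the net shift — and hence the change in M1 — cannot be determined from the given information.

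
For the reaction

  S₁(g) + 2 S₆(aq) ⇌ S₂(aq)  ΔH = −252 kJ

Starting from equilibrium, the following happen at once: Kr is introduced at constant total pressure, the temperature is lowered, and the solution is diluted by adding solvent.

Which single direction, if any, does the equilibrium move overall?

cannot be determined

Adding inert gas at constant total pressure expands the volume and lowers every reacting partial pressure. With Δn_gas = 0 − 1 = -1, Q moves away from K toward the side with fewer gas moles, so the system shifts toward the side with more gas moles — to the left.
The forward reaction is exothermic. Lowering T favours the exothermic direction — shift to the right.
Dilution lowers every aqueous concentration by the same factor. Δn_aq = 1 − 2 = -1, so the system shifts toward the side with more dissolved moles — to the left.
The individual effects push in opposite directions; without quantitative information the net direction cannot be determined.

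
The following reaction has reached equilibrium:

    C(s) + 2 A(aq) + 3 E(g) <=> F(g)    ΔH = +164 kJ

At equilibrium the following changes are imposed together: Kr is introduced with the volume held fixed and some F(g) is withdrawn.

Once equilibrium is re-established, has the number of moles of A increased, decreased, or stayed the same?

At constant volume, adding an inert gas leaves every reacting species' partial pressure unchanged, so Q is unchanged — no shift from this change.
Removing F (g), a product, drives the reaction to the right.
The net shift is to the right. A is a reactant, so its amount decreases.

decreases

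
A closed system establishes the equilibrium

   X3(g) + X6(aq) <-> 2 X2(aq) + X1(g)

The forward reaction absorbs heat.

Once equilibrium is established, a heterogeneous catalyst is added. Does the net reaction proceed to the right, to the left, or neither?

no shift

A catalyst speeds both forward and reverse rates equally; it changes neither Q nor K — no shift from this change.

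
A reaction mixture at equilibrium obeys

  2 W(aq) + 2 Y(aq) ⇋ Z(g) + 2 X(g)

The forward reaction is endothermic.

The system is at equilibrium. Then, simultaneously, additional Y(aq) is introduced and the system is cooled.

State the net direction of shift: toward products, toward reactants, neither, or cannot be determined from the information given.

cannot be determined

Adding Y (aq), a reactant, drives the reaction to the right.
The forward reaction is endothermic. Lowering T favours the exothermic direction — shift to the left.
The individual effects push in opposite directions; without quantitative information the net direction cannot be determined.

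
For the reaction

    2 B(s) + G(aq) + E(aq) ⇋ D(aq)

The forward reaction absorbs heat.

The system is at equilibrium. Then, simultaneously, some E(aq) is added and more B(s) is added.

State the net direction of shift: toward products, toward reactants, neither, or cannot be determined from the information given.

Adding E (aq), a reactant, drives the reaction to the right.
B is a pure solid; its activity is 1 regardless of amount, so Q is unaffected — no shift from this change.
Only the nonzero effect(s) matter; the net shift is to the right.

right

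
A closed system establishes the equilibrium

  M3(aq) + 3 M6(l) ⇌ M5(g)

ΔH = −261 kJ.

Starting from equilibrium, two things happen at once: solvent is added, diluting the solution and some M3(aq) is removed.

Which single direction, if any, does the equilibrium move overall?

left

Dilution lowers every aqueous concentration by the same factor. Δn_aq = 0 − 1 = -1, so the system shifts toward the side with more dissolved moles — to the left.
Removing M3 (aq), a reactant, drives the reaction to the left.
All effects act in the same direction — net shift to the left.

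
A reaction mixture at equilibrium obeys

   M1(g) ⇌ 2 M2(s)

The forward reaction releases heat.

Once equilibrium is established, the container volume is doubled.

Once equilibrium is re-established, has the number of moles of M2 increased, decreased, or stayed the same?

Gas moles: reactants 1, products 0 (Δn_gas = -1). Expansion shifts the system toward the side with more moles of gas — to the left.
The net shift is to the left. M2 is a product, so its amount decreases.

decreases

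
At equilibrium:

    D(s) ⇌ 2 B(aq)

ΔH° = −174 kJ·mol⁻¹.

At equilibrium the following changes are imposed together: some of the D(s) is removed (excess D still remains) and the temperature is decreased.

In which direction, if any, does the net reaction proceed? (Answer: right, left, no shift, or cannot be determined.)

D is a pure solid; its activity is 1 regardless of amount, so Q is unaffected — no shift from this change.
The forward reaction is exothermic. Lowering T favours the exothermic direction — shift to the right.
Only the nonzero effect(s) matter; the net shift is to the right.

right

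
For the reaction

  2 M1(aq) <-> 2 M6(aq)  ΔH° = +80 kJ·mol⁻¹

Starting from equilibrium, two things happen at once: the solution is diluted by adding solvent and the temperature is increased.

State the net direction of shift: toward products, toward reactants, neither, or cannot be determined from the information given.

Dilution scales every aqueous concentration by the same factor. Δn_aq = 2 − 2 = 0, so Q is unchanged — no shift.
The forward reaction is endothermic. Raising T favours the endothermic direction — shift to the right.
Only the nonzero effect(s) matter; the net shift is to the right.

right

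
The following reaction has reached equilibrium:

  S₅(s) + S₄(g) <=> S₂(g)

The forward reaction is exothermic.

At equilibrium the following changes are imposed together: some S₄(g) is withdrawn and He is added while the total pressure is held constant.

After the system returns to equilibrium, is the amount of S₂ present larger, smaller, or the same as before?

Removing S₄ (g), a reactant, drives the reaction to the left.
Adding inert gas at constant total pressure expands the volume, scaling every reacting partial pressure by the same factor. Δn_gas = 1 − 1 = 0, so Q is unchanged — no shift.
The net shift is to the left. S₂ is a product, so its amount decreases.

decreases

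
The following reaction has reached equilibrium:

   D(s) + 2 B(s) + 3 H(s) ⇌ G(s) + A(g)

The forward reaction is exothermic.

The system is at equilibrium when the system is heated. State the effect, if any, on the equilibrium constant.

K depends on temperature via the van 't Hoff relation. The forward reaction is exothermic, so raising T decreases K.

decreases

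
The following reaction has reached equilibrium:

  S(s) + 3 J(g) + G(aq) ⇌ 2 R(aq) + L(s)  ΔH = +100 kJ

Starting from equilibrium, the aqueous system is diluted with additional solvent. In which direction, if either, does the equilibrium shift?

Dilution lowers every aqueous concentration by the same factor. Δn_aq = 2 − 1 = +1, so the system shifts toward the side with more dissolved moles — to the right.

right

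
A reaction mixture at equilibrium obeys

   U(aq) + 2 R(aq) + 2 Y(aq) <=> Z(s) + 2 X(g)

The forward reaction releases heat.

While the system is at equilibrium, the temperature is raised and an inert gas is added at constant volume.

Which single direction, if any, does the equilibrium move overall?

The forward reaction is exothermic. Raising T favours the endothermic direction — shift to the left.
At constant volume, adding an inert gas leaves every reacting species' partial pressure unchanged, so Q is unchanged — no shift from this change.
Only the nonzero effect(s) matter; the net shift is to the left.

left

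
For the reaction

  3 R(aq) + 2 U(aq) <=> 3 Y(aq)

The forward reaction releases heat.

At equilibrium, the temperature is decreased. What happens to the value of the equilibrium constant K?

increases

K depends on temperature via the van 't Hoff relation. The forward reaction is exothermic, so lowering T increases K.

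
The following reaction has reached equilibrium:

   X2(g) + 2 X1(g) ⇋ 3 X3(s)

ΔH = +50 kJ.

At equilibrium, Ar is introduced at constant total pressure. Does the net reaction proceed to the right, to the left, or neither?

Adding inert gas at constant total pressure expands the volume and lowers every reacting partial pressure. With Δn_gas = 0 − 3 = -3, Q moves away from K toward the side with fewer gas moles, so the system shifts toward the side with more gas moles — to the left.

left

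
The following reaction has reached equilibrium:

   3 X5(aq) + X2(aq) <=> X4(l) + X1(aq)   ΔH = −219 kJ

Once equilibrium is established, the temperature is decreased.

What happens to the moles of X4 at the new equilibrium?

increases

The forward reaction is exothermic. Lowering T favours the exothermic direction — shift to the right.
The net shift is to the right. X4 is a product, so its amount increases.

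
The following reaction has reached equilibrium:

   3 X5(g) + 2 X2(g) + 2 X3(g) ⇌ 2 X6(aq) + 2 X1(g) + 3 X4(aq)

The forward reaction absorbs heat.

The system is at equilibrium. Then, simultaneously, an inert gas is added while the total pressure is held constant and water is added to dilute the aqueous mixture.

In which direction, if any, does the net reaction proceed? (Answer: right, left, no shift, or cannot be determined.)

Adding inert gas at constant total pressure expands the volume and lowers every reacting partial pressure. With Δn_gas = 2 − 7 = -5, Q moves away from K toward the side with fewer gas moles, so the system shifts toward the side with more gas moles — to the left.
Dilution lowers every aqueous concentration by the same factor. Δn_aq = 5 − 0 = +5, so the system shifts toward the side with more dissolved moles — to the right.
The individual effects push in opposite directions; without quantitative information the net direction cannot be determined.

cannot be determined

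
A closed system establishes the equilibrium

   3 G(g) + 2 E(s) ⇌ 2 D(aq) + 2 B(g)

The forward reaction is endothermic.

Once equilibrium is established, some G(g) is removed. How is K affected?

unchanged

The equilibrium constant depends only on temperature. This perturbation may move the position of equilibrium, but since T is unchanged, K itself is unchanged.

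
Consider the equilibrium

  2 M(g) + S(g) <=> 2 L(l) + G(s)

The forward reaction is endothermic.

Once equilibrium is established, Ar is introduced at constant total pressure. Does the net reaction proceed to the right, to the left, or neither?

left

Adding inert gas at constant total pressure expands the volume and lowers every reacting partial pressure. With Δn_gas = 0 − 3 = -3, Q moves away from K toward the side with fewer gas moles, so the system shifts toward the side with more gas moles — to the left.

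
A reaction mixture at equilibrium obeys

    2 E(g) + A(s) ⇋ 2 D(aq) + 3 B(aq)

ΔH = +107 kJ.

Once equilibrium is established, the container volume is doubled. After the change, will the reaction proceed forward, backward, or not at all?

Gas moles: reactants 2, products 0 (Δn_gas = -2). Expansion shifts the system toward the side with more moles of gas — to the left.

left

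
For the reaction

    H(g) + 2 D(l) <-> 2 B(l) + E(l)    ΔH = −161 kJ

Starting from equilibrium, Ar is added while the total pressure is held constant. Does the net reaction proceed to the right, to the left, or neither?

left

Adding inert gas at constant total pressure expands the volume and lowers every reacting partial pressure. With Δn_gas = 0 − 1 = -1, Q moves away from K toward the side with fewer gas moles, so the system shifts toward the side with more gas moles — to the left.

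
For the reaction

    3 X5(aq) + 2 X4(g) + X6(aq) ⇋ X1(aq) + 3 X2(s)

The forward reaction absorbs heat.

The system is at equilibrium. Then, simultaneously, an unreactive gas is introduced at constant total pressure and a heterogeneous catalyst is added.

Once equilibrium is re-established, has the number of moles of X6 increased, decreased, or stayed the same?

Adding inert gas at constant total pressure expands the volume and lowers every reacting partial pressure. With Δn_gas = 0 − 2 = -2, Q moves away from K toward the side with fewer gas moles, so the system shifts toward the side with more gas moles — to the left.
A catalyst speeds both forward and reverse rates equally; it changes neither Q nor K — no shift from this change.
The net shift is to the left. X6 is a reactant, so its amount increases.

increases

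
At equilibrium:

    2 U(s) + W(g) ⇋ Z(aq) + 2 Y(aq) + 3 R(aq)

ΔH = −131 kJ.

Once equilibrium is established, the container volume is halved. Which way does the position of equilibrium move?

Gas moles: reactants 1, products 0 (Δn_gas = -1). Compression shifts the system toward the side with fewer moles of gas — to the right.

right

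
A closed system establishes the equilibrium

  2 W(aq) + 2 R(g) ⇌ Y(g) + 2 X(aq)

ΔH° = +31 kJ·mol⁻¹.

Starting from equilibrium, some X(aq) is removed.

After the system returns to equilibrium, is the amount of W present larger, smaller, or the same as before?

decreases

Removing X (aq), a product, drives the reaction to the right.
The net shift is to the right. W is a reactant, so its amount decreases.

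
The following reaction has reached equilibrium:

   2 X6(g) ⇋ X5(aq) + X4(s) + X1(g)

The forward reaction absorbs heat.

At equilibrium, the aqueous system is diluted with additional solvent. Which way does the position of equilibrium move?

Dilution lowers every aqueous concentration by the same factor. Δn_aq = 1 − 0 = +1, so the system shifts toward the side with more dissolved moles — to the right.

right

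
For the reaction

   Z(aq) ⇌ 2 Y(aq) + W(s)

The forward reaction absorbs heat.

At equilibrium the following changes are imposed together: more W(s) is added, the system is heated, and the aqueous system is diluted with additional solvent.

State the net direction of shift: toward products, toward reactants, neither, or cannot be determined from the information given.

right

W is a pure solid; its activity is 1 regardless of amount, so Q is unaffected — no shift from this change.
The forward reaction is endothermic. Raising T favours the endothermic direction — shift to the right.
Dilution lowers every aqueous concentration by the same factor. Δn_aq = 2 − 1 = +1, so the system shifts toward the side with more dissolved moles — to the right.
Only the nonzero effect(s) matter; the net shift is to the right.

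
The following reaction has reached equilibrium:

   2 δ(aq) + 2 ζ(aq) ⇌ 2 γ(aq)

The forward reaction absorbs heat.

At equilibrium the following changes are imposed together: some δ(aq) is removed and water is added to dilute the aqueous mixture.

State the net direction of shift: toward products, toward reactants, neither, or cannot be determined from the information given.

left

Removing δ (aq), a reactant, drives the reaction to the left.
Dilution lowers every aqueous concentration by the same factor. Δn_aq = 2 − 4 = -2, so the system shifts toward the side with more dissolved moles — to the left.
All effects act in the same direction — net shift to the left.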